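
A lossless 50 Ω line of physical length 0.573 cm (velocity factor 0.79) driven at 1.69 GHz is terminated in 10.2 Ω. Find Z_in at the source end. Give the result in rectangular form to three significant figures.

λ = v/f = 0.79·c / 1.69 GHz = 0.14 m
βl = 2π·l/λ = 2π × 0.0409 = 14.7°
tan(βl) = tan(14.7°) = 0.263
Z_in = Z_0·(Z_L + jZ_0·tanβl)/(Z_0 + jZ_L·tanβl)
     = 50·(10.2 + j13.1)/(50 + j2.68)

Z_in ≈ 10.9 + j12.5 Ω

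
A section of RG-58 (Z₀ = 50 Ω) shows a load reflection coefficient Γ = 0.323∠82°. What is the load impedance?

Z_L ≈ 44.1 + j31.5 Ω

Z_L = Z_0·(1 + Γ)/(1 − Γ) = 50·(1.04 + j0.32)/(0.955 − j0.32)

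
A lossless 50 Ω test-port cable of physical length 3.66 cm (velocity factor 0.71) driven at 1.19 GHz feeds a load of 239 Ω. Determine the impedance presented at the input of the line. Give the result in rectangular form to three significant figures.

Z_in ≈ 11.3 − j14 Ω

λ = v/f = 0.71·c / 1.19 GHz = 0.179 m
βl = 2π·l/λ = 2π × 0.204 = 73.6°
tan(βl) = tan(73.6°) = 3.4
Z_in = Z_0·(Z_L + jZ_0·tanβl)/(Z_0 + jZ_L·tanβl)
     = 50·(239 + j170)/(50 + j813)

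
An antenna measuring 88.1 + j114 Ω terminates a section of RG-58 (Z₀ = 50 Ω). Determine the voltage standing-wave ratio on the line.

Γ = (Z_L − Z_0)/(Z_L + Z_0) = (38.1 + j114)/(138.1 + j114)
|Γ| = 120/179 = 0.671
VSWR = (1 + |Γ|)/(1 − |Γ|) = 1.67/0.329

VSWR ≈ 5.08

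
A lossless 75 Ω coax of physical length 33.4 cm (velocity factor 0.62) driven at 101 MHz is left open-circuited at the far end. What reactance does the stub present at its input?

λ = v/f = 0.62·c / 101 MHz = 1.84 m
βl = 2π·l/λ = 2π × 0.181 = 65.3°
tan(βl) = 2.17
For an open-circuited stub, Z_in = −jZ_0·cot(βl) = −jZ_0/tan(βl)

X_in ≈ -34.5 Ω (capacitive)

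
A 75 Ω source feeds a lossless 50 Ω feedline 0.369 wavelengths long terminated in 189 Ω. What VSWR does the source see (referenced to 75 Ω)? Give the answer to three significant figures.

βl = 2π × 0.369 = 133°
tan(βl) = -1.08
Z_in = Z_0·(Z_L + jZ_0·tanβl)/(Z_0 + jZ_L·tanβl) = 23.2 + j40.7 Ω
Γ_s = (Z_in − Z_s)/(Z_in + Z_s) = (-51.8 + j40.7)/(98.2 + j40.7), |Γ_s| = 0.62
VSWR = (1 + |Γ_s|)/(1 − |Γ_s|)

VSWR ≈ 4.26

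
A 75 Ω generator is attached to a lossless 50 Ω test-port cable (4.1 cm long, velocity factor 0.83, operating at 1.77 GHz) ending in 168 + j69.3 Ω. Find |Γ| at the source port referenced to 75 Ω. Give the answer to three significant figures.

λ = v/f = 0.83·c / 1.77 GHz = 0.141 m
βl = 2π·l/λ = 2π × 0.291 = 105°
tan(βl) = -3.75
Z_in = Z_0·(Z_L + jZ_0·tanβl)/(Z_0 + jZ_L·tanβl) = 12.8 + j7.01 Ω
Γ_s = (Z_in − Z_s)/(Z_in + Z_s) = (-62.2 + j7.01)/(87.8 + j7.01), |Γ_s| = 0.71

|Γ| ≈ 0.71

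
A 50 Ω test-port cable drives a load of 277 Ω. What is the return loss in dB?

Γ = (277 − 50)/(277 + 50) = 0.694
RL = −20·log₁₀|Γ| = −20·log₁₀(0.694)

RL ≈ 3.17 dB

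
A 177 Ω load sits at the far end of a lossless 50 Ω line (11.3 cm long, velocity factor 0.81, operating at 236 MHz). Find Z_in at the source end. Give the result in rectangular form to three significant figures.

λ = v/f = 0.81·c / 236 MHz = 1.03 m
βl = 2π·l/λ = 2π × 0.11 = 39.5°
tan(βl) = tan(39.5°) = 0.825
Z_in = Z_0·(Z_L + jZ_0·tanβl)/(Z_0 + jZ_L·tanβl)
     = 50·(177 + j41.2)/(50 + j146)

Z_in ≈ 31.2 − j49.9 Ω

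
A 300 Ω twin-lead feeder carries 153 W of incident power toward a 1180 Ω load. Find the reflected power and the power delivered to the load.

P_reflected ≈ 54.1 W; P_delivered ≈ 98.9 W

Γ = (1180 − 300)/(1180 + 300) = 0.595
|Γ|² = 0.354
P_refl = |Γ|²·P_inc = 54.1 W, P_del = (1 − |Γ|²)·P_inc = 98.9 W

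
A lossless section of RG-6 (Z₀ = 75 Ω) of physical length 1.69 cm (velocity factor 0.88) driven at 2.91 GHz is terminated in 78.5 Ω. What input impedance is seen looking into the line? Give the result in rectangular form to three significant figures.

Z_in ≈ 72.6 − j2.38 Ω

λ = v/f = 0.88·c / 2.91 GHz = 0.0907 m
βl = 2π·l/λ = 2π × 0.186 = 67.1°
tan(βl) = tan(67.1°) = 2.36
Z_in = Z_0·(Z_L + jZ_0·tanβl)/(Z_0 + jZ_L·tanβl)
     = 75·(78.5 + j177)/(75 + j185)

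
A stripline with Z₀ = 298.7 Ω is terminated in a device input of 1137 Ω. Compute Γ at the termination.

Γ = 0.584

Γ = (Z_L − Z_0)/(Z_L + Z_0) = (1137 − 298.7)/(1137 + 298.7) = 838.3/1436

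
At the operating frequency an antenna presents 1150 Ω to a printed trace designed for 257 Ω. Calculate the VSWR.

VSWR ≈ 4.47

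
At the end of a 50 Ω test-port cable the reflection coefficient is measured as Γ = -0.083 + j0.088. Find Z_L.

Z_L = Z_0·(1 + Γ)/(1 − Γ) = 50·(0.917 + j0.088)/(1.08 − j0.088)

Z_L ≈ 41.7 + j7.45 Ω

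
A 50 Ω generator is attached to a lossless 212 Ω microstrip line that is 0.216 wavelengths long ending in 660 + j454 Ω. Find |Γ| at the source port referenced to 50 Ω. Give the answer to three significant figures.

βl = 2π × 0.216 = 77.8°
tan(βl) = 4.61
Z_in = Z_0·(Z_L + jZ_0·tanβl)/(Z_0 + jZ_L·tanβl) = 51.6 − j77.9 Ω
Γ_s = (Z_in − Z_s)/(Z_in + Z_s) = (1.59 − j77.9)/(102 − j77.9), |Γ_s| = 0.609

|Γ| ≈ 0.609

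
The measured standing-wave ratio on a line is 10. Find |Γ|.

|Γ| = (S − 1)/(S + 1) = (10 − 1)/(10 + 1) = 9/11

|Γ| ≈ 0.818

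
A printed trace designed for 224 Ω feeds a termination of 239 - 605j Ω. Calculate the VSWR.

VSWR ≈ 8.73

Γ = (Z_L − Z_0)/(Z_L + Z_0) = (15 − j605)/(463 − j605)
|Γ| = 605/762 = 0.794
VSWR = (1 + |Γ|)/(1 − |Γ|) = 1.79/0.206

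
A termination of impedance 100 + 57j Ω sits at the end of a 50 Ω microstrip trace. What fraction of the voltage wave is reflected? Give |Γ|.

|Γ| ≈ 0.473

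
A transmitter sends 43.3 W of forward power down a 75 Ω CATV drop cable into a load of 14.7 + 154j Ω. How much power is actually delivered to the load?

|Γ| = |(-60.3 + j154)/(89.7 + j154)| = 0.928
|Γ|² = 0.861
P_refl = |Γ|²·P_inc = 37.3 W, P_del = (1 − |Γ|²)·P_inc = 6.01 W

P_delivered ≈ 6.01 W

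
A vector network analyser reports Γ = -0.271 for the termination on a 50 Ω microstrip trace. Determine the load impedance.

Z_L = Z_0·(1 + Γ)/(1 − Γ) = 50·(0.729)/(1.27)

Z_L ≈ 28.7 Ω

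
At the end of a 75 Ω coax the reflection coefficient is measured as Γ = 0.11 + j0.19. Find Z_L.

Z_L ≈ 86.2 + j34.4 Ω

Z_L = Z_0·(1 + Γ)/(1 − Γ) = 75·(1.11 + j0.19)/(0.89 − j0.19)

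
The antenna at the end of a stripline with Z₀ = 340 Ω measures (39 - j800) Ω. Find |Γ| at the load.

|Γ| ≈ 0.966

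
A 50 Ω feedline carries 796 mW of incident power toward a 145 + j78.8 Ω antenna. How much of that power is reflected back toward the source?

P_reflected ≈ 274 mW

|Γ| = |(95 + j78.8)/(195 + j78.8)| = 0.587
|Γ|² = 0.344
P_refl = |Γ|²·P_inc = 274 mW, P_del = (1 − |Γ|²)·P_inc = 522 mW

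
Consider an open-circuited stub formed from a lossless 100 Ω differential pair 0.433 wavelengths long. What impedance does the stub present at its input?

βl = 2π × 0.433 = 156°
tan(βl) = -0.448
For an open-circuited stub, Z_in = −jZ_0·cot(βl) = −jZ_0/tan(βl)

Z_in ≈ +j223 Ω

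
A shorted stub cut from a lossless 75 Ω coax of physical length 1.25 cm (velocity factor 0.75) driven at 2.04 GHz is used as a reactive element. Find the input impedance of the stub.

λ = v/f = 0.75·c / 2.04 GHz = 0.11 m
βl = 2π·l/λ = 2π × 0.113 = 40.8°
tan(βl) = 0.863
For a shorted stub, Z_in = jZ_0·tan(βl)

Z_in ≈ +j64.7 Ω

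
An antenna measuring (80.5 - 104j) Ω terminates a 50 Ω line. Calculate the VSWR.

VSWR ≈ 4.71

Γ = (Z_L − Z_0)/(Z_L + Z_0) = (30.5 − j104)/(130.5 − j104)
|Γ| = 108/167 = 0.649
VSWR = (1 + |Γ|)/(1 − |Γ|) = 1.65/0.351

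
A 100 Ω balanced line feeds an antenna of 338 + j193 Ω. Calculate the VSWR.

Γ = (Z_L − Z_0)/(Z_L + Z_0) = (238 + j193)/(438 + j193)
|Γ| = 306/479 = 0.64
VSWR = (1 + |Γ|)/(1 − |Γ|) = 1.64/0.36

VSWR ≈ 4.56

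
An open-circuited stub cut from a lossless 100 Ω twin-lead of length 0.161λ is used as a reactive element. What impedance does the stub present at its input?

βl = 2π × 0.161 = 58°
tan(βl) = 1.6
For an open-circuited stub, Z_in = −jZ_0·cot(βl) = −jZ_0/tan(βl)

Z_in ≈ −j62.6 Ω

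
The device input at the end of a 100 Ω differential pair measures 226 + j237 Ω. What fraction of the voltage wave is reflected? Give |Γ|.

Γ = (Z_L − Z_0)/(Z_L + Z_0) = (126 + j237)/(326 + j237)
|Γ| = 268/403

|Γ| ≈ 0.666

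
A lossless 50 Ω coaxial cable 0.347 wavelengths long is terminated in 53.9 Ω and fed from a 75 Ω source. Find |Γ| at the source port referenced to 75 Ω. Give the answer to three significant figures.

|Γ| ≈ 0.215

βl = 2π × 0.347 = 125°
tan(βl) = -1.43
Z_in = Z_0·(Z_L + jZ_0·tanβl)/(Z_0 + jZ_L·tanβl) = 48.6 + j3.43 Ω
Γ_s = (Z_in − Z_s)/(Z_in + Z_s) = (-26.4 + j3.43)/(124 + j3.43), |Γ_s| = 0.215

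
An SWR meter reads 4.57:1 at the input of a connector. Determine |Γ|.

|Γ| = (S − 1)/(S + 1) = (4.57 − 1)/(4.57 + 1) = 3.57/5.57

|Γ| ≈ 0.641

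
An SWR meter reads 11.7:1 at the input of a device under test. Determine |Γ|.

|Γ| = (S − 1)/(S + 1) = (11.7 − 1)/(11.7 + 1) = 10.7/12.7

|Γ| ≈ 0.843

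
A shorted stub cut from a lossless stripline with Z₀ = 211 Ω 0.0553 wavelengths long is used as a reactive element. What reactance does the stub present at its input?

X_in ≈ 76.4 Ω (inductive)

βl = 2π × 0.0553 = 19.9°
tan(βl) = 0.362
For a shorted stub, Z_in = jZ_0·tan(βl)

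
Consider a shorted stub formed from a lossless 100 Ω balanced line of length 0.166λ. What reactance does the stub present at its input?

βl = 2π × 0.166 = 59.8°
tan(βl) = 1.72
For a shorted stub, Z_in = jZ_0·tan(βl)

X_in ≈ 172 Ω (inductive)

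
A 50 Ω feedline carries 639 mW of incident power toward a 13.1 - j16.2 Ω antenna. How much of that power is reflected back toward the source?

P_reflected ≈ 245 mW

|Γ| = |(-36.9 − j16.2)/(63.1 − j16.2)| = 0.619
|Γ|² = 0.383
P_refl = |Γ|²·P_inc = 245 mW, P_del = (1 − |Γ|²)·P_inc = 394 mW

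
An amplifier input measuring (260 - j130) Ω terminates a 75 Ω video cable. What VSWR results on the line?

Γ = (Z_L − Z_0)/(Z_L + Z_0) = (185 − j130)/(335 − j130)
|Γ| = 226/359 = 0.629
VSWR = (1 + |Γ|)/(1 − |Γ|) = 1.63/0.371

VSWR ≈ 4.39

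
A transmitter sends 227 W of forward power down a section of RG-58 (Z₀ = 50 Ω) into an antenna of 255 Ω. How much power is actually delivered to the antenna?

P_delivered ≈ 124 W

Γ = (255 − 50)/(255 + 50) = 0.672
|Γ|² = 0.452
P_refl = |Γ|²·P_inc = 103 W, P_del = (1 − |Γ|²)·P_inc = 124 W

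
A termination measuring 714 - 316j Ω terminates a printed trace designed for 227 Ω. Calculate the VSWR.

VSWR ≈ 3.82

Γ = (Z_L − Z_0)/(Z_L + Z_0) = (487 − j316)/(941 − j316)
|Γ| = 581/993 = 0.585
VSWR = (1 + |Γ|)/(1 − |Γ|) = 1.58/0.415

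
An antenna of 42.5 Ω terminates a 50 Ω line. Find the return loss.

RL ≈ 21.8 dB

Γ = (42.5 − 50)/(42.5 + 50) = -0.0811
RL = −20·log₁₀|Γ| = −20·log₁₀(0.0811)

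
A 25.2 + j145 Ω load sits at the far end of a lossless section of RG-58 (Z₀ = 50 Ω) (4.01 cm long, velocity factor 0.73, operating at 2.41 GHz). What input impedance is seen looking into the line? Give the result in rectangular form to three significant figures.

λ = v/f = 0.73·c / 2.41 GHz = 0.0909 m
βl = 2π·l/λ = 2π × 0.441 = 159°
tan(βl) = tan(159°) = -0.387
Z_in = Z_0·(Z_L + jZ_0·tanβl)/(Z_0 + jZ_L·tanβl)
     = 50·(25.2 + j126)/(106 − j9.74)

Z_in ≈ 6.38 + j59.8 Ω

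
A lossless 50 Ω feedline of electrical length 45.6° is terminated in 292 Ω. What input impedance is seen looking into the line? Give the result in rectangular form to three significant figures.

Z_in ≈ 16.3 − j46.2 Ω

tan(βl) = tan(45.6°) = 1.02
Z_in = Z_0·(Z_L + jZ_0·tanβl)/(Z_0 + jZ_L·tanβl)
     = 50·(292 + j51.1)/(50 + j298)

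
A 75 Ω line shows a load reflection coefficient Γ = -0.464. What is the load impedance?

Z_L = Z_0·(1 + Γ)/(1 − Γ) = 75·(0.536)/(1.46)

Z_L ≈ 27.5 Ω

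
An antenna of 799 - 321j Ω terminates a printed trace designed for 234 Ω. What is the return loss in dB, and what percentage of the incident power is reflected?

RL ≈ 4.43 dB; 36.1% of incident power reflected

Γ = (565 − j321)/(1033 − j321), |Γ| = 0.601
RL = −20·log₁₀(0.601) = 4.43 dB
P_refl/P_inc = |Γ|² = 0.361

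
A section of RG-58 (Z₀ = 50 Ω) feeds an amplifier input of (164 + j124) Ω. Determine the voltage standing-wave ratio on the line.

Γ = (Z_L − Z_0)/(Z_L + Z_0) = (114 + j124)/(214 + j124)
|Γ| = 168/247 = 0.681
VSWR = (1 + |Γ|)/(1 − |Γ|) = 1.68/0.319

VSWR ≈ 5.27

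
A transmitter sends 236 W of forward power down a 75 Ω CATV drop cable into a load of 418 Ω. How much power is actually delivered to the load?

Γ = (418 − 75)/(418 + 75) = 0.696
|Γ|² = 0.484
P_refl = |Γ|²·P_inc = 114 W, P_del = (1 − |Γ|²)·P_inc = 122 W

P_delivered ≈ 122 W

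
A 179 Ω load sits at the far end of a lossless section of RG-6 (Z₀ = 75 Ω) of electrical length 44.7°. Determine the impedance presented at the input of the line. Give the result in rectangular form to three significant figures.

tan(βl) = tan(44.7°) = 0.99
Z_in = Z_0·(Z_L + jZ_0·tanβl)/(Z_0 + jZ_L·tanβl)
     = 75·(179 + j74.2)/(75 + j177)

Z_in ≈ 53.9 − j53 Ω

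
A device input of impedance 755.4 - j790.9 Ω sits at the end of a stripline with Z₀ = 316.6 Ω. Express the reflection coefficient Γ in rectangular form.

Γ ≈ 0.618 − j0.282

Γ = (Z_L − Z_0)/(Z_L + Z_0) = (438.8 − j790.9)/(1072 − j790.9)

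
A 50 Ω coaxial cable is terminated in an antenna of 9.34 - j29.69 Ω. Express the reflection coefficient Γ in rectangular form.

Γ = (Z_L − Z_0)/(Z_L + Z_0) = (-40.66 − j29.69)/(59.34 − j29.69)

Γ ≈ -0.348 − j0.674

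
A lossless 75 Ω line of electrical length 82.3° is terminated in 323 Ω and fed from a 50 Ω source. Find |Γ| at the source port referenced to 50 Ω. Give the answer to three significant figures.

tan(βl) = 7.4
Z_in = Z_0·(Z_L + jZ_0·tanβl)/(Z_0 + jZ_L·tanβl) = 17.7 − j9.58 Ω
Γ_s = (Z_in − Z_s)/(Z_in + Z_s) = (-32.3 − j9.58)/(67.7 − j9.58), |Γ_s| = 0.492

|Γ| ≈ 0.492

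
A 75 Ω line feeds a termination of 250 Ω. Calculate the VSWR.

VSWR ≈ 3.33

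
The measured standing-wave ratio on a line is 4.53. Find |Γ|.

|Γ| ≈ 0.638

|Γ| = (S − 1)/(S + 1) = (4.53 − 1)/(4.53 + 1) = 3.53/5.53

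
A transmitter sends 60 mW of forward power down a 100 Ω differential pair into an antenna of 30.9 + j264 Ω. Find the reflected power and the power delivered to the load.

P_reflected ≈ 51.5 mW; P_delivered ≈ 8.54 mW

|Γ| = |(-69.1 + j264)/(130.9 + j264)| = 0.926
|Γ|² = 0.858
P_refl = |Γ|²·P_inc = 51.5 mW, P_del = (1 − |Γ|²)·P_inc = 8.54 mW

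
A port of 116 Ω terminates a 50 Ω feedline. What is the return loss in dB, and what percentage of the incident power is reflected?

RL ≈ 8.01 dB; 15.8% of incident power reflected

Γ = (116 − 50)/(116 + 50) = 0.398
RL = −20·log₁₀(0.398) = 8.01 dB
P_refl/P_inc = |Γ|² = 0.158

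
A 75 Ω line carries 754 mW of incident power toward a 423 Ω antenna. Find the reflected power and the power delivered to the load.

Γ = (423 − 75)/(423 + 75) = 0.699
|Γ|² = 0.488
P_refl = |Γ|²·P_inc = 368 mW, P_del = (1 − |Γ|²)·P_inc = 386 mW

P_reflected ≈ 368 mW; P_delivered ≈ 386 mW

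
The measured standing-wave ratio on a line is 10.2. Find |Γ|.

|Γ| ≈ 0.821

|Γ| = (S − 1)/(S + 1) = (10.2 − 1)/(10.2 + 1) = 9.2/11.2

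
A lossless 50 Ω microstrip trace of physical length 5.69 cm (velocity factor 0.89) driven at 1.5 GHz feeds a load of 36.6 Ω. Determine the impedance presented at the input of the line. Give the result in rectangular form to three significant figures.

Z_in ≈ 59.1 − j14.4 Ω

λ = v/f = 0.89·c / 1.5 GHz = 0.178 m
βl = 2π·l/λ = 2π × 0.32 = 115°
tan(βl) = tan(115°) = -2.14
Z_in = Z_0·(Z_L + jZ_0·tanβl)/(Z_0 + jZ_L·tanβl)
     = 50·(36.6 − j107)/(50 − j78.2)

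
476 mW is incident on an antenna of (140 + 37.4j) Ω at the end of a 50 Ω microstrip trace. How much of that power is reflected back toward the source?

P_reflected ≈ 121 mW

|Γ| = |(90 + j37.4)/(190 + j37.4)| = 0.503
|Γ|² = 0.253
P_refl = |Γ|²·P_inc = 121 mW, P_del = (1 − |Γ|²)·P_inc = 355 mW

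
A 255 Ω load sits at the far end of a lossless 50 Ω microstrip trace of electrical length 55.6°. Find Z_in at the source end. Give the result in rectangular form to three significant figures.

tan(βl) = tan(55.6°) = 1.46
Z_in = Z_0·(Z_L + jZ_0·tanβl)/(Z_0 + jZ_L·tanβl)
     = 50·(255 + j73)/(50 + j372)

Z_in ≈ 14.1 − j32.3 Ω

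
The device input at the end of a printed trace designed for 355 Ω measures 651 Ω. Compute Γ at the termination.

Γ = 0.294

Γ = (Z_L − Z_0)/(Z_L + Z_0) = (651 − 355)/(651 + 355) = 296/1006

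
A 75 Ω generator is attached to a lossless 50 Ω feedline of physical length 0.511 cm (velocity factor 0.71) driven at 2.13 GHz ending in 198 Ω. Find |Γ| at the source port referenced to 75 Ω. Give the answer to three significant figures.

|Γ| ≈ 0.499

λ = v/f = 0.71·c / 2.13 GHz = 0.1 m
βl = 2π·l/λ = 2π × 0.0511 = 18.4°
tan(βl) = 0.333
Z_in = Z_0·(Z_L + jZ_0·tanβl)/(Z_0 + jZ_L·tanβl) = 80.4 − j89.3 Ω
Γ_s = (Z_in − Z_s)/(Z_in + Z_s) = (5.42 − j89.3)/(155 − j89.3), |Γ_s| = 0.499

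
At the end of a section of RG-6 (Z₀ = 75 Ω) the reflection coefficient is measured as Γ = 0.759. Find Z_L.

Z_L = Z_0·(1 + Γ)/(1 − Γ) = 75·(1.76)/(0.241)

Z_L ≈ 547 Ω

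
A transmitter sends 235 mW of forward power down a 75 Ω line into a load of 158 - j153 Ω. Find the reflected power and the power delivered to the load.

P_reflected ≈ 91.6 mW; P_delivered ≈ 143 mW

|Γ| = |(83 − j153)/(233 − j153)| = 0.624
|Γ|² = 0.39
P_refl = |Γ|²·P_inc = 91.6 mW, P_del = (1 − |Γ|²)·P_inc = 143 mW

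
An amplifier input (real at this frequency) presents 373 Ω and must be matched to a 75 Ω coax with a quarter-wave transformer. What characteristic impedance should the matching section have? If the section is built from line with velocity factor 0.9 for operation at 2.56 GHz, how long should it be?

Z_qwt ≈ 167 Ω; length ≈ 2.64 cm

Z_qwt = √(Z_0·R_L) = √(75 × 373) = √27980
λ = 0.9·c/f = 0.105 m, so l = λ/4 = 0.0264 m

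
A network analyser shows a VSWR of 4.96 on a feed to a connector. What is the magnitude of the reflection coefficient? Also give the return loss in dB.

|Γ| ≈ 0.664; return loss ≈ 3.55 dB

|Γ| = (S − 1)/(S + 1) = (4.96 − 1)/(4.96 + 1) = 3.96/5.96
RL = −20·log₁₀|Γ| = −20·log₁₀(0.664)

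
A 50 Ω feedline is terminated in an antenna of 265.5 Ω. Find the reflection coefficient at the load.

Γ = 0.683

Γ = (Z_L − Z_0)/(Z_L + Z_0) = (265.5 − 50)/(265.5 + 50) = 215.5/315.5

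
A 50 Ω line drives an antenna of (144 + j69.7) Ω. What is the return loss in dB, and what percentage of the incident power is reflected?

Γ = (94 + j69.7)/(194 + j69.7), |Γ| = 0.568
RL = −20·log₁₀(0.568) = 4.92 dB
P_refl/P_inc = |Γ|² = 0.322

RL ≈ 4.92 dB; 32.2% of incident power reflected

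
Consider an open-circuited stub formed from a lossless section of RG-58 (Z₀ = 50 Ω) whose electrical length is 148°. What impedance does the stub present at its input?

tan(βl) = -0.625
For an open-circuited stub, Z_in = −jZ_0·cot(βl) = −jZ_0/tan(βl)

Z_in ≈ +j80 Ω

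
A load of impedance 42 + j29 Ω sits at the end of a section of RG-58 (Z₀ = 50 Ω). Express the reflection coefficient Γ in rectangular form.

Γ = (Z_L − Z_0)/(Z_L + Z_0) = (-8 + j29)/(92 + j29)

Γ ≈ 0.0113 + j0.312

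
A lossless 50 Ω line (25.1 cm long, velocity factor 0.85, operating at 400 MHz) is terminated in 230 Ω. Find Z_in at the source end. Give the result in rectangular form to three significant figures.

Z_in ≈ 26.3 + j56.1 Ω

λ = v/f = 0.85·c / 400 MHz = 0.637 m
βl = 2π·l/λ = 2π × 0.394 = 142°
tan(βl) = tan(142°) = -0.789
Z_in = Z_0·(Z_L + jZ_0·tanβl)/(Z_0 + jZ_L·tanβl)
     = 50·(230 − j39.4)/(50 − j181)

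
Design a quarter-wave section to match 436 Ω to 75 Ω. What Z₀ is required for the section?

Z_qwt = √(Z_0·R_L) = √(75 × 436) = √32700

Z_qwt ≈ 181 Ω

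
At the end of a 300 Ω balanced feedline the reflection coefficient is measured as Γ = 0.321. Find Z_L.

Z_L = Z_0·(1 + Γ)/(1 − Γ) = 300·(1.32)/(0.679)

Z_L ≈ 584 Ω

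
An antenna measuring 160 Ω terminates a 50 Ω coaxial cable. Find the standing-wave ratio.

Γ = (160 − 50)/(160 + 50) = 0.524
VSWR = (1 + 0.524)/(1 − 0.524)

VSWR ≈ 3.2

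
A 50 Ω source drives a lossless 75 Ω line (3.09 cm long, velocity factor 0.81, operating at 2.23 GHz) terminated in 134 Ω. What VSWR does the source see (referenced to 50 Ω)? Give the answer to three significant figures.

λ = v/f = 0.81·c / 2.23 GHz = 0.109 m
βl = 2π·l/λ = 2π × 0.284 = 102°
tan(βl) = -4.67
Z_in = Z_0·(Z_L + jZ_0·tanβl)/(Z_0 + jZ_L·tanβl) = 43.3 + j10.9 Ω
Γ_s = (Z_in − Z_s)/(Z_in + Z_s) = (-6.72 + j10.9)/(93.3 + j10.9), |Γ_s| = 0.136
VSWR = (1 + |Γ_s|)/(1 − |Γ_s|)

VSWR ≈ 1.32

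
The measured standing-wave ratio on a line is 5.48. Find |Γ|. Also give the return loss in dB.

|Γ| ≈ 0.691; return loss ≈ 3.21 dB

|Γ| = (S − 1)/(S + 1) = (5.48 − 1)/(5.48 + 1) = 4.48/6.48
RL = −20·log₁₀|Γ| = −20·log₁₀(0.691)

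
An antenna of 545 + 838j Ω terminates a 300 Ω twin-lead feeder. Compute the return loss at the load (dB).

RL ≈ 2.69 dB

Γ = (245 + j838)/(845 + j838), |Γ| = 0.734
RL = −20·log₁₀|Γ| = −20·log₁₀(0.734)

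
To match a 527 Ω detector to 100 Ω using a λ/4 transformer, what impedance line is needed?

Z_qwt ≈ 230 Ω

Z_qwt = √(Z_0·R_L) = √(100 × 527) = √52700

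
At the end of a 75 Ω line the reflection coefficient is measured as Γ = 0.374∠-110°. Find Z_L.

Z_L = Z_0·(1 + Γ)/(1 − Γ) = 75·(0.872 − j0.351)/(1.13 + j0.351)

Z_L ≈ 46.2 − j37.8 Ω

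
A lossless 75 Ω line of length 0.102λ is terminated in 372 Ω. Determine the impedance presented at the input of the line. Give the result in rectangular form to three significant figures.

βl = 2π × 0.102 = 36.7°
tan(βl) = tan(36.7°) = 0.746
Z_in = Z_0·(Z_L + jZ_0·tanβl)/(Z_0 + jZ_L·tanβl)
     = 75·(372 + j55.9)/(75 + j277)

Z_in ≈ 39.4 − j89.9 Ω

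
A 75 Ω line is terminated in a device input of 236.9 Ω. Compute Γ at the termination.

Γ = (Z_L − Z_0)/(Z_L + Z_0) = (236.9 − 75)/(236.9 + 75) = 161.9/311.9

Γ = 0.519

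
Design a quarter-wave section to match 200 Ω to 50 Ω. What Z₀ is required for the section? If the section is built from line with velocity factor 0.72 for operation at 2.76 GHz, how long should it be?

Z_qwt ≈ 100 Ω; length ≈ 1.96 cm

Z_qwt = √(Z_0·R_L) = √(50 × 200) = √10000
λ = 0.72·c/f = 0.0783 m, so l = λ/4 = 0.0196 m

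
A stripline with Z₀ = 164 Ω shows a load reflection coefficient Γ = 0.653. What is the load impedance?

Z_L = Z_0·(1 + Γ)/(1 − Γ) = 164·(1.65)/(0.347)

Z_L ≈ 781 Ω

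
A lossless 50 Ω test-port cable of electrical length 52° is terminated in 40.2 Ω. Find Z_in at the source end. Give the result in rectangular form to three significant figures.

Z_in ≈ 51.5 + j11 Ω

tan(βl) = tan(52°) = 1.28
Z_in = Z_0·(Z_L + jZ_0·tanβl)/(Z_0 + jZ_L·tanβl)
     = 50·(40.2 + j64)/(50 + j51.5)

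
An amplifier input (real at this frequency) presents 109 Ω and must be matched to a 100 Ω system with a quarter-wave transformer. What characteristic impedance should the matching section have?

Z_qwt ≈ 104 Ω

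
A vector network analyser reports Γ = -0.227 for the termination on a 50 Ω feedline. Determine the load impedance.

Z_L ≈ 31.5 Ω

Z_L = Z_0·(1 + Γ)/(1 − Γ) = 50·(0.773)/(1.23)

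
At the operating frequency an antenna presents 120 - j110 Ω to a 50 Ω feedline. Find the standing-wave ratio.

VSWR ≈ 4.62

Γ = (Z_L − Z_0)/(Z_L + Z_0) = (70 − j110)/(170 − j110)
|Γ| = 130/202 = 0.644
VSWR = (1 + |Γ|)/(1 − |Γ|) = 1.64/0.356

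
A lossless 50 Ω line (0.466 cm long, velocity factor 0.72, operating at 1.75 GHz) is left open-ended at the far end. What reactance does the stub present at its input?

λ = v/f = 0.72·c / 1.75 GHz = 0.123 m
βl = 2π·l/λ = 2π × 0.0378 = 13.6°
tan(βl) = 0.242
For an open-ended stub, Z_in = −jZ_0·cot(βl) = −jZ_0/tan(βl)

X_in ≈ -207 Ω (capacitive)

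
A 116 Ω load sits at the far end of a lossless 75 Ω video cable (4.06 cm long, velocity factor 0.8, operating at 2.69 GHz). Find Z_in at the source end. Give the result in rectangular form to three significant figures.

λ = v/f = 0.8·c / 2.69 GHz = 0.0892 m
βl = 2π·l/λ = 2π × 0.455 = 164°
tan(βl) = tan(164°) = -0.29
Z_in = Z_0·(Z_L + jZ_0·tanβl)/(Z_0 + jZ_L·tanβl)
     = 75·(116 − j21.8)/(75 − j33.7)

Z_in ≈ 105 + j25.2 Ω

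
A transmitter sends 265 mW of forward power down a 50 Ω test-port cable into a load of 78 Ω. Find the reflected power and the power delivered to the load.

P_reflected ≈ 12.7 mW; P_delivered ≈ 252 mW

Γ = (78 − 50)/(78 + 50) = 0.219
|Γ|² = 0.0479
P_refl = |Γ|²·P_inc = 12.7 mW, P_del = (1 − |Γ|²)·P_inc = 252 mW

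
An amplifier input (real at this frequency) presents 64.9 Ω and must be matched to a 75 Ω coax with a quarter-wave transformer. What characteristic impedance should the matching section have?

Z_qwt ≈ 69.8 Ω

Z_qwt = √(Z_0·R_L) = √(75 × 64.9) = √4868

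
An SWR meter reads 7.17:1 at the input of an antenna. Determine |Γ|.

|Γ| = (S − 1)/(S + 1) = (7.17 − 1)/(7.17 + 1) = 6.17/8.17

|Γ| ≈ 0.755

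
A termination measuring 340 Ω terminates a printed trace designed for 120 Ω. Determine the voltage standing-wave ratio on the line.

Γ = (340 − 120)/(340 + 120) = 0.478
VSWR = (1 + 0.478)/(1 − 0.478)

VSWR ≈ 2.83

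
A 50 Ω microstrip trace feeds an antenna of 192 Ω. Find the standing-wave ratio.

VSWR ≈ 3.84

Γ = (192 − 50)/(192 + 50) = 0.587
VSWR = (1 + 0.587)/(1 − 0.587)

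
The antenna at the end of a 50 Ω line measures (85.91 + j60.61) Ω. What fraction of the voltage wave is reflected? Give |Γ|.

Γ = (Z_L − Z_0)/(Z_L + Z_0) = (35.91 + j60.61)/(135.9 + j60.61)
|Γ| = 70.4/149

|Γ| ≈ 0.473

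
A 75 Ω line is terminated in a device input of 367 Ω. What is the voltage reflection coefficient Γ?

Γ = 0.661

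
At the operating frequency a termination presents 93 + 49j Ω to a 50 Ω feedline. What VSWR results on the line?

Γ = (Z_L − Z_0)/(Z_L + Z_0) = (43 + j49)/(143 + j49)
|Γ| = 65.2/151 = 0.431
VSWR = (1 + |Γ|)/(1 − |Γ|) = 1.43/0.569

VSWR ≈ 2.52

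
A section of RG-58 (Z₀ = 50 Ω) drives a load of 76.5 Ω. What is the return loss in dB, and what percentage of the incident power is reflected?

RL ≈ 13.6 dB; 4.39% of incident power reflected

Γ = (76.5 − 50)/(76.5 + 50) = 0.209
RL = −20·log₁₀(0.209) = 13.6 dB
P_refl/P_inc = |Γ|² = 0.0439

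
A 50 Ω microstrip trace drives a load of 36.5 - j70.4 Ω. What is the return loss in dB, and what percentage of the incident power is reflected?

Γ = (-13.5 − j70.4)/(86.5 − j70.4), |Γ| = 0.643
RL = −20·log₁₀(0.643) = 3.84 dB
P_refl/P_inc = |Γ|² = 0.413

RL ≈ 3.84 dB; 41.3% of incident power reflected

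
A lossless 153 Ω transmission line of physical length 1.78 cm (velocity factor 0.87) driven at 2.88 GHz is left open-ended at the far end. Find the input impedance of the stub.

λ = v/f = 0.87·c / 2.88 GHz = 0.0906 m
βl = 2π·l/λ = 2π × 0.196 = 70.7°
tan(βl) = 2.86
For an open-ended stub, Z_in = −jZ_0·cot(βl) = −jZ_0/tan(βl)

Z_in ≈ −j53.6 Ω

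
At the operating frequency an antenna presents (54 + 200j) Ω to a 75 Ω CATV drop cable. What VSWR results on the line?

VSWR ≈ 11.9

Γ = (Z_L − Z_0)/(Z_L + Z_0) = (-21 + j200)/(129 + j200)
|Γ| = 201/238 = 0.845
VSWR = (1 + |Γ|)/(1 − |Γ|) = 1.84/0.155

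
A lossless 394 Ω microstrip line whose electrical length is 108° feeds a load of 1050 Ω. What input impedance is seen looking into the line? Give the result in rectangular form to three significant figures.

Z_in ≈ 161 + j108 Ω

tan(βl) = tan(108°) = -3.08
Z_in = Z_0·(Z_L + jZ_0·tanβl)/(Z_0 + jZ_L·tanβl)
     = 394·(1050 − j1210)/(394 − j3230)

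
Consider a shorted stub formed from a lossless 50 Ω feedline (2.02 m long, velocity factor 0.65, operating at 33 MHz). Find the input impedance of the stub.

λ = v/f = 0.65·c / 33 MHz = 5.91 m
βl = 2π·l/λ = 2π × 0.342 = 123°
tan(βl) = -1.54
For a shorted stub, Z_in = jZ_0·tan(βl)

Z_in ≈ −j76.8 Ω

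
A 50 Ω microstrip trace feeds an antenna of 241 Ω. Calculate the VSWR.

VSWR ≈ 4.82

Γ = (241 − 50)/(241 + 50) = 0.656
VSWR = (1 + 0.656)/(1 − 0.656)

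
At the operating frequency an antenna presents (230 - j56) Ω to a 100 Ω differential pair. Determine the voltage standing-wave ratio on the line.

VSWR ≈ 2.47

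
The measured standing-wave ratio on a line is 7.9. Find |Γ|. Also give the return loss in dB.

|Γ| = (S − 1)/(S + 1) = (7.9 − 1)/(7.9 + 1) = 6.9/8.9
RL = −20·log₁₀|Γ| = −20·log₁₀(0.775)

|Γ| ≈ 0.775; return loss ≈ 2.21 dB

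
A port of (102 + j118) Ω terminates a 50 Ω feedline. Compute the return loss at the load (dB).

Γ = (52 + j118)/(152 + j118), |Γ| = 0.67
RL = −20·log₁₀|Γ| = −20·log₁₀(0.67)

RL ≈ 3.48 dB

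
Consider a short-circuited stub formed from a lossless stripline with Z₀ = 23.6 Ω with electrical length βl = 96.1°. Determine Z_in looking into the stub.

tan(βl) = -9.36
For a short-circuited stub, Z_in = jZ_0·tan(βl)

Z_in ≈ −j221 Ω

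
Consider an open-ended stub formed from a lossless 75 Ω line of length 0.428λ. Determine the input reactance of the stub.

βl = 2π × 0.428 = 154°
tan(βl) = -0.486
For an open-ended stub, Z_in = −jZ_0·cot(βl) = −jZ_0/tan(βl)

X_in ≈ 154 Ω (inductive)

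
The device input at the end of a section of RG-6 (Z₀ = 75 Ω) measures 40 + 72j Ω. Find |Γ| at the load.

Γ = (Z_L − Z_0)/(Z_L + Z_0) = (-35 + j72)/(115 + j72)
|Γ| = 80.1/136

|Γ| ≈ 0.59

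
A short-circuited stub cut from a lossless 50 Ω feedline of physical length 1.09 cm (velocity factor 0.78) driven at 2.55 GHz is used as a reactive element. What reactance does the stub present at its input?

X_in ≈ 46.2 Ω (inductive)

λ = v/f = 0.78·c / 2.55 GHz = 0.0918 m
βl = 2π·l/λ = 2π × 0.119 = 42.8°
tan(βl) = 0.925
For a short-circuited stub, Z_in = jZ_0·tan(βl)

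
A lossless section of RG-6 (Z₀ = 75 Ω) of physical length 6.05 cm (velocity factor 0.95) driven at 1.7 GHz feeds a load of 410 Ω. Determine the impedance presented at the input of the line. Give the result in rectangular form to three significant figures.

Z_in ≈ 22.8 + j59.3 Ω

λ = v/f = 0.95·c / 1.7 GHz = 0.168 m
βl = 2π·l/λ = 2π × 0.361 = 130°
tan(βl) = tan(130°) = -1.2
Z_in = Z_0·(Z_L + jZ_0·tanβl)/(Z_0 + jZ_L·tanβl)
     = 75·(410 − j89.6)/(75 − j490)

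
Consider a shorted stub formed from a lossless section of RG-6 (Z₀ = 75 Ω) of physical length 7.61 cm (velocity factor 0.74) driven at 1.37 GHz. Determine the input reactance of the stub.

X_in ≈ -14.5 Ω (capacitive)

λ = v/f = 0.74·c / 1.37 GHz = 0.162 m
βl = 2π·l/λ = 2π × 0.47 = 169°
tan(βl) = -0.193
For a shorted stub, Z_in = jZ_0·tan(βl)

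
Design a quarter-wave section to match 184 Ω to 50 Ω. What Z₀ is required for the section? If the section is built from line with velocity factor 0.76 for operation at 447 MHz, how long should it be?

Z_qwt ≈ 95.9 Ω; length ≈ 12.8 cm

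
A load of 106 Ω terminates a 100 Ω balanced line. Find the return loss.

RL ≈ 30.7 dB

Γ = (106 − 100)/(106 + 100) = 0.0291
RL = −20·log₁₀|Γ| = −20·log₁₀(0.0291)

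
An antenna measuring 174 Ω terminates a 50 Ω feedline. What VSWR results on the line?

VSWR ≈ 3.48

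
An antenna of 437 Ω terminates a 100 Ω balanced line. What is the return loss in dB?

RL ≈ 4.05 dB

Γ = (437 − 100)/(437 + 100) = 0.628
RL = −20·log₁₀|Γ| = −20·log₁₀(0.628)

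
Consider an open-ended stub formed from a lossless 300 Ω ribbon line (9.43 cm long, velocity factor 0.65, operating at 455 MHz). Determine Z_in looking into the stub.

Z_in ≈ −j57.2 Ω

λ = v/f = 0.65·c / 455 MHz = 0.429 m
βl = 2π·l/λ = 2π × 0.22 = 79.2°
tan(βl) = 5.25
For an open-ended stub, Z_in = −jZ_0·cot(βl) = −jZ_0/tan(βl)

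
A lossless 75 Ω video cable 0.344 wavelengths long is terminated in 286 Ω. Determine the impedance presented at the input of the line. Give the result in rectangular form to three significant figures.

Z_in ≈ 27.7 + j45.4 Ω

βl = 2π × 0.344 = 124°
tan(βl) = tan(124°) = -1.49
Z_in = Z_0·(Z_L + jZ_0·tanβl)/(Z_0 + jZ_L·tanβl)
     = 75·(286 − j112)/(75 − j427)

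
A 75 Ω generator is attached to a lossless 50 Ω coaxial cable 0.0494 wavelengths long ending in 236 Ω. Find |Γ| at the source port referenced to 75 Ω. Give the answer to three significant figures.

βl = 2π × 0.0494 = 17.8°
tan(βl) = 0.321
Z_in = Z_0·(Z_L + jZ_0·tanβl)/(Z_0 + jZ_L·tanβl) = 79.1 − j104 Ω
Γ_s = (Z_in − Z_s)/(Z_in + Z_s) = (4.06 − j104)/(154 − j104), |Γ_s| = 0.559

|Γ| ≈ 0.559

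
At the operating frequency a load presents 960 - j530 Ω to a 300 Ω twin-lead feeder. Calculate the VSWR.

VSWR ≈ 4.25

Γ = (Z_L − Z_0)/(Z_L + Z_0) = (660 − j530)/(1260 − j530)
|Γ| = 846/1370 = 0.619
VSWR = (1 + |Γ|)/(1 − |Γ|) = 1.62/0.381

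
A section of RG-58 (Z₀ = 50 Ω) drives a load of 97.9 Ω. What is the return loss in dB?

Γ = (97.9 − 50)/(97.9 + 50) = 0.324
RL = −20·log₁₀|Γ| = −20·log₁₀(0.324)

RL ≈ 9.79 dB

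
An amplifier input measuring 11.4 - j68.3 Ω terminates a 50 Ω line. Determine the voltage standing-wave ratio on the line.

Γ = (Z_L − Z_0)/(Z_L + Z_0) = (-38.6 − j68.3)/(61.4 − j68.3)
|Γ| = 78.5/91.8 = 0.854
VSWR = (1 + |Γ|)/(1 − |Γ|) = 1.85/0.146

VSWR ≈ 12.7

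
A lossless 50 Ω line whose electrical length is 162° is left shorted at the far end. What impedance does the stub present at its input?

Z_in ≈ −j16.2 Ω

tan(βl) = -0.325
For a shorted stub, Z_in = jZ_0·tan(βl)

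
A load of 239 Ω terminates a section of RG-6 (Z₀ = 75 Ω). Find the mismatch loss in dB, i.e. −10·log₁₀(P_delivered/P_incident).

Γ = (239 − 75)/(239 + 75) = 0.522
|Γ|² = 0.273, so P_del/P_inc = 1 − |Γ|² = 0.727
ML = −10·log₁₀(1 − |Γ|²)

mismatch loss ≈ 1.38 dB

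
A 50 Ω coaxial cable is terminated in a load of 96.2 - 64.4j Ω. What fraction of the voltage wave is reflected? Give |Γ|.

Γ = (Z_L − Z_0)/(Z_L + Z_0) = (46.2 − j64.4)/(146.2 − j64.4)
|Γ| = 79.3/160

|Γ| ≈ 0.496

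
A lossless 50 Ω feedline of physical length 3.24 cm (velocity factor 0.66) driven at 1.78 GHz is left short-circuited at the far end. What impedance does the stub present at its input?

Z_in ≈ −j188 Ω

λ = v/f = 0.66·c / 1.78 GHz = 0.111 m
βl = 2π·l/λ = 2π × 0.291 = 105°
tan(βl) = -3.77
For a short-circuited stub, Z_in = jZ_0·tan(βl)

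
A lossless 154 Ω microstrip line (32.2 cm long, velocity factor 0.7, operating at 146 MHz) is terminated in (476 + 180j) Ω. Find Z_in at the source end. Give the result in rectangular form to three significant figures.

Z_in ≈ 46.3 − j40.5 Ω

λ = v/f = 0.7·c / 146 MHz = 1.44 m
βl = 2π·l/λ = 2π × 0.224 = 80.6°
tan(βl) = tan(80.6°) = 6.04
Z_in = Z_0·(Z_L + jZ_0·tanβl)/(Z_0 + jZ_L·tanβl)
     = 154·(476 + j1110)/(-932 + j2870)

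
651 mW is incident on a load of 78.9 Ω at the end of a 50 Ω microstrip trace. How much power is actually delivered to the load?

P_delivered ≈ 618 mW

Γ = (78.9 − 50)/(78.9 + 50) = 0.224
|Γ|² = 0.0503
P_refl = |Γ|²·P_inc = 32.7 mW, P_del = (1 − |Γ|²)·P_inc = 618 mW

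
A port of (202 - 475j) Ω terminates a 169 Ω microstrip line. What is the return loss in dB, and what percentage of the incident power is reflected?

RL ≈ 2.05 dB; 62.4% of incident power reflected

Γ = (33 − j475)/(371 − j475), |Γ| = 0.79
RL = −20·log₁₀(0.79) = 2.05 dB
P_refl/P_inc = |Γ|² = 0.624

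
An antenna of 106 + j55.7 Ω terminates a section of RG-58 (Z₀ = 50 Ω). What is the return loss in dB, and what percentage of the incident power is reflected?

Γ = (56 + j55.7)/(156 + j55.7), |Γ| = 0.477
RL = −20·log₁₀(0.477) = 6.43 dB
P_refl/P_inc = |Γ|² = 0.227

RL ≈ 6.43 dB; 22.7% of incident power reflected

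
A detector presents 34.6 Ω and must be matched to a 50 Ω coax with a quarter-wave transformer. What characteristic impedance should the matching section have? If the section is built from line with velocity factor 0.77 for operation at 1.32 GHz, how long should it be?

Z_qwt = √(Z_0·R_L) = √(50 × 34.6) = √1730
λ = 0.77·c/f = 0.175 m, so l = λ/4 = 0.0437 m

Z_qwt ≈ 41.6 Ω; length ≈ 4.38 cm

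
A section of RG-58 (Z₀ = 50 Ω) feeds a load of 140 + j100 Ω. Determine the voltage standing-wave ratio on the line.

VSWR ≈ 4.36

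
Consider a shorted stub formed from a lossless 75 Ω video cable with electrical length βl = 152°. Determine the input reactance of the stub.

tan(βl) = -0.532
For a shorted stub, Z_in = jZ_0·tan(βl)

X_in ≈ -39.9 Ω (capacitive)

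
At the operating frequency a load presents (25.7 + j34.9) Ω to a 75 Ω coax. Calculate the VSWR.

Γ = (Z_L − Z_0)/(Z_L + Z_0) = (-49.3 + j34.9)/(100.7 + j34.9)
|Γ| = 60.4/107 = 0.567
VSWR = (1 + |Γ|)/(1 − |Γ|) = 1.57/0.433

VSWR ≈ 3.62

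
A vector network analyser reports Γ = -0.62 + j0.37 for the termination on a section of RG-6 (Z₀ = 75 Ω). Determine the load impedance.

Z_L ≈ 13 + j20.1 Ω

Z_L = Z_0·(1 + Γ)/(1 − Γ) = 75·(0.38 + j0.37)/(1.62 − j0.37)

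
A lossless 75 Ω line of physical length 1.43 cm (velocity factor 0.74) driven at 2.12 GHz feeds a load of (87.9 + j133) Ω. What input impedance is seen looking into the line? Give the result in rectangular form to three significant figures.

Z_in ≈ 69.8 − j119 Ω

λ = v/f = 0.74·c / 2.12 GHz = 0.105 m
βl = 2π·l/λ = 2π × 0.137 = 49.2°
tan(βl) = tan(49.2°) = 1.16
Z_in = Z_0·(Z_L + jZ_0·tanβl)/(Z_0 + jZ_L·tanβl)
     = 75·(87.9 + j220)/(-78.9 + j102)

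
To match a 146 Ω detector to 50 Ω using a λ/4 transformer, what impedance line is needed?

Z_qwt = √(Z_0·R_L) = √(50 × 146) = √7300

Z_qwt ≈ 85.4 Ω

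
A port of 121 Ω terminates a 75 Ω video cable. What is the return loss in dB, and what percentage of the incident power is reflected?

Γ = (121 − 75)/(121 + 75) = 0.235
RL = −20·log₁₀(0.235) = 12.6 dB
P_refl/P_inc = |Γ|² = 0.0551

RL ≈ 12.6 dB; 5.51% of incident power reflected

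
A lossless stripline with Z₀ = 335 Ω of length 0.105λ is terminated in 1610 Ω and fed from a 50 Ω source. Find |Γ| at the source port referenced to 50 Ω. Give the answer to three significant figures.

|Γ| ≈ 0.909

βl = 2π × 0.105 = 37.8°
tan(βl) = 0.776
Z_in = Z_0·(Z_L + jZ_0·tanβl)/(Z_0 + jZ_L·tanβl) = 173 − j385 Ω
Γ_s = (Z_in − Z_s)/(Z_in + Z_s) = (123 − j385)/(223 − j385), |Γ_s| = 0.909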